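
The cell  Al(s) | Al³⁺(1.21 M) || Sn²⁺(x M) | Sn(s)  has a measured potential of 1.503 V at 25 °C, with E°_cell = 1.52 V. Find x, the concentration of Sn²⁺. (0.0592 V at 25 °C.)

From the Nernst equation, log Q = n(E° − E)/0.0592 = 6(1.52 − 1.503)/0.0592 = 1.723, so Q = 52.8.
With Q = [Al³⁺]^2/[Sn²⁺]^3 and the known concentrations, [Sn²⁺]^3 in the denominator gives [Sn²⁺] = 0.3 M.

0.3 M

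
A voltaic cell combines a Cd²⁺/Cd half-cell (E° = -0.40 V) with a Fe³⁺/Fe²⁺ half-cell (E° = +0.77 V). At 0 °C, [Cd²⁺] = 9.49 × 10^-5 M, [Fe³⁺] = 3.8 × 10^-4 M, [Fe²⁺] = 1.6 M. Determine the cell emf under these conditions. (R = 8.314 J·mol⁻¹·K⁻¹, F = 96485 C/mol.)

1.08 V

The Fe³⁺/Fe²⁺ couple has the higher reduction potential and acts as the cathode, so E°_cell = +0.77 − (-0.40) = 1.17 V.
Balancing electrons gives n = 2; the reaction quotient is Q = [Cd²⁺]·[Fe²⁺]^2/[Fe³⁺]^2 = 1680.
E = E° − (RT/nF) ln Q = 1.17 − (8.314×273)/(2×96485) × (7.428) = 1.170 − 0.087 = 1.083 V.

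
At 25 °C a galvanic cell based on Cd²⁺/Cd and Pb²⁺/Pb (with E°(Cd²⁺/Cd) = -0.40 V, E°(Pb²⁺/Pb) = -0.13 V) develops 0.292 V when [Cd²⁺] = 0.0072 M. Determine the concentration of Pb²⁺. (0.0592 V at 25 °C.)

From the Nernst equation, log Q = n(E° − E)/0.0592 = 2(0.27 − 0.292)/0.0592 = -0.743, so Q = 0.181.
With Q = [Cd²⁺]/[Pb²⁺] and the known concentrations, [Pb²⁺] in the denominator gives [Pb²⁺] = 0.04 M.

0.04 M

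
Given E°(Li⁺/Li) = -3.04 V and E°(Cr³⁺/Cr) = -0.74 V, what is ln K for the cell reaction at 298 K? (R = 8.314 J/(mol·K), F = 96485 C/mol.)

ln K = 268.7

E°_cell = -0.74 − (-3.04) = 2.30 V, with n = 3 electrons transferred.
At equilibrium E = 0, so the Nernst equation gives ln K = nFE°/RT = (3)(96485)(2.30)/((8.314)(298)) = 268.71.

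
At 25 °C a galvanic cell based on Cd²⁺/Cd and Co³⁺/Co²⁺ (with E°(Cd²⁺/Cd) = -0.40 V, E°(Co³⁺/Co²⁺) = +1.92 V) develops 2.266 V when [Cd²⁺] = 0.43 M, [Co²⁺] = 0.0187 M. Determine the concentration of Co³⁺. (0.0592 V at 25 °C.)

From the Nernst equation, log Q = n(E° − E)/0.0592 = 2(2.32 − 2.266)/0.0592 = 1.824, so Q = 66.7.
With Q = [Cd²⁺]·[Co²⁺]^2/[Co³⁺]^2 and the known concentrations, [Co³⁺]^2 in the denominator gives [Co³⁺] = 0.0015 M.

0.0015 M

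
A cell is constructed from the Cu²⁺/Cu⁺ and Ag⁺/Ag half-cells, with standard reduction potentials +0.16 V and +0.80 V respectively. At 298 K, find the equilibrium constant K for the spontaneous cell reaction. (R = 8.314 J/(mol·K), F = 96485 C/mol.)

6.7 × 10^10

E°_cell = +0.80 − (+0.16) = 0.64 V, with n = 1 electron transferred.
At equilibrium E = 0, so the Nernst equation gives ln K = nFE°/RT = (1)(96485)(0.64)/((8.314)(298)) = 24.92.
K = e^24.92 = 6.7 × 10^10.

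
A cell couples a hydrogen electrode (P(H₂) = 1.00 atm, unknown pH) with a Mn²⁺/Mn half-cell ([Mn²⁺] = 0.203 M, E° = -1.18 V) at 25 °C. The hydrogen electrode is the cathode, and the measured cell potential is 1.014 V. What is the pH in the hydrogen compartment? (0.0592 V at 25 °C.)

pH = 3.15

E°_cell = 1.18 V and n = 2.
log Q = n(E° − E)/0.0592 = 2×(1.18 − 1.014)/0.0592 = 5.608.
With Q = [Mn²⁺]·P(H₂) / [H⁺]^2, solving for [H⁺] gives log[H⁺] = -3.150, so pH = 3.15.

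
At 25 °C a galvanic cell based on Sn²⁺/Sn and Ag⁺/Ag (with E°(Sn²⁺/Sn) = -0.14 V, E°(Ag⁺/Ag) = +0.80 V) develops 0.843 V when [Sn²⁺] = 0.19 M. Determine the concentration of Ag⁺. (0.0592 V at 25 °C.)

From the Nernst equation, log Q = n(E° − E)/0.0592 = 2(0.94 − 0.843)/0.0592 = 3.277, so Q = 1890.
With Q = [Sn²⁺]/[Ag⁺]^2 and the known concentrations, [Ag⁺]^2 in the denominator gives [Ag⁺] = 0.01 M.

0.01 M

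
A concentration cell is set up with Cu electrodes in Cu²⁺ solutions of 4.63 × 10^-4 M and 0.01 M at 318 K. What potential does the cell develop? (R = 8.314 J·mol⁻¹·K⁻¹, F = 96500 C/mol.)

0.042 V

Both half-cells are Cu²⁺/Cu, so E°_cell = 0. The concentrated side is the cathode; the cell reaction moves Cu²⁺ from high to low concentration with n = 2.
Q = [Cu²⁺]_dilute/[Cu²⁺]_conc = 4.63 × 10^-4/0.01 = 0.0463.
E = 0 − (RT/nF) ln Q = −((8.314×318)/(2×96500))(-3.073) = 0.0421 V.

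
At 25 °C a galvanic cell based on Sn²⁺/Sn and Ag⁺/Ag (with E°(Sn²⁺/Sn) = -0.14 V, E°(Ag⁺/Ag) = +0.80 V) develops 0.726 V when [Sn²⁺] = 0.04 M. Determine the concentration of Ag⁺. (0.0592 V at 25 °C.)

From the Nernst equation, log Q = n(E° − E)/0.0592 = 2(0.94 − 0.726)/0.0592 = 7.230, so Q = 1.7 × 10^7.
With Q = [Sn²⁺]/[Ag⁺]^2 and the known concentrations, [Ag⁺]^2 in the denominator gives [Ag⁺] = 4.9 × 10^-5 M.

4.9 × 10^-5 M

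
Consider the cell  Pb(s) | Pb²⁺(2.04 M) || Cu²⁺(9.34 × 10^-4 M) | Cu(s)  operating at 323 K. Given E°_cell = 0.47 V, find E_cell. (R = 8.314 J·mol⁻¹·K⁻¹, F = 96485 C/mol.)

0.363 V

Balancing electrons gives n = 2; the reaction quotient is Q = [Pb²⁺]/[Cu²⁺] = 2180.
E = E° − (RT/nF) ln Q = 0.47 − (8.314×323)/(2×96485) × (7.689) = 0.470 − 0.107 = 0.363 V.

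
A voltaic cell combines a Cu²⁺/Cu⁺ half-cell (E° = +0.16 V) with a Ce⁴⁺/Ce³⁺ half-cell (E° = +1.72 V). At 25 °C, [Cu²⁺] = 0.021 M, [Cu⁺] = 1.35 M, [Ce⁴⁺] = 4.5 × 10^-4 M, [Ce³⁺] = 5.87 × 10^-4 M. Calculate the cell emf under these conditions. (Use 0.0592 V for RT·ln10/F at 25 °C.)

The Ce⁴⁺/Ce³⁺ couple has the higher reduction potential and acts as the cathode, so E°_cell = +1.72 − (+0.16) = 1.56 V.
Balancing electrons gives n = 1; the reaction quotient is Q = [Cu²⁺]·[Ce³⁺]/([Cu⁺]·[Ce⁴⁺]) = 0.0203.
At 25 °C, E = E° − (0.0592/n) log Q = 1.56 − (0.0592/1)(-1.693) = 1.560 + 0.100 = 1.660 V.

1.66 V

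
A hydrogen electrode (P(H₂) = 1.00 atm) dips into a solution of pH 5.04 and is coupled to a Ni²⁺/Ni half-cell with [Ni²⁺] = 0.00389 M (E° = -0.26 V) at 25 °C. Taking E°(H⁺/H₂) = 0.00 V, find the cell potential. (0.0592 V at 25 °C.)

0.033 V

The hydrogen couple is the cathode, so E°_cell = 0.26 V; n = 2.
[H⁺] = 10^(−5.04) = 9.1 × 10^-6 M, and Q = [Ni²⁺]·P(H₂) / [H⁺]^2 = 4.68 × 10^7.
E = E° − (0.0592/2) log Q = 0.26 − (0.0592/2)(7.670) = 0.033 V.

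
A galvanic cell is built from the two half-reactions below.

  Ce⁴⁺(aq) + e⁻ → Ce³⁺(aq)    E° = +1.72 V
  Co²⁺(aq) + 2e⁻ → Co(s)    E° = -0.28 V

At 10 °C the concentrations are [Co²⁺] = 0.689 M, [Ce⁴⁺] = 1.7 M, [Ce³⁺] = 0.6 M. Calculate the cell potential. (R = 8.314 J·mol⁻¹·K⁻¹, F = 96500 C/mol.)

The Ce⁴⁺/Ce³⁺ couple has the higher reduction potential and acts as the cathode, so E°_cell = +1.72 − (-0.28) = 2.00 V.
Balancing electrons gives n = 2; the reaction quotient is Q = [Co²⁺]·[Ce³⁺]^2/[Ce⁴⁺]^2 = 0.0858.
E = E° − (RT/nF) ln Q = 2.00 − (8.314×283)/(2×96500) × (-2.455) = 2.000 + 0.030 = 2.030 V.

2.03 V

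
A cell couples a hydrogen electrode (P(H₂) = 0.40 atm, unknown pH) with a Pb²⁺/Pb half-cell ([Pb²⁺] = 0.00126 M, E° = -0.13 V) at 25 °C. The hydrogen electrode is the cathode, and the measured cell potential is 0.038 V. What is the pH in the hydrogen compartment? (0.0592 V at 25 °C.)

pH = 3.20

E°_cell = 0.13 V and n = 2.
log Q = n(E° − E)/0.0592 = 2×(0.13 − 0.038)/0.0592 = 3.108.
With Q = [Pb²⁺]·P(H₂) / [H⁺]^2, solving for [H⁺] gives log[H⁺] = -3.203, so pH = 3.20.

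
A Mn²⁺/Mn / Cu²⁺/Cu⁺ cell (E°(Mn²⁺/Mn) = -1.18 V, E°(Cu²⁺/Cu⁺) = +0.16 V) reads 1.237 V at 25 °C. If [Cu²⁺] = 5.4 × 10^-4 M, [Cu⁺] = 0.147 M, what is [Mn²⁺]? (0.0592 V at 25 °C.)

From the Nernst equation, log Q = n(E° − E)/0.0592 = 2(1.34 − 1.237)/0.0592 = 3.480, so Q = 3020.
With Q = [Mn²⁺]·[Cu⁺]^2/[Cu²⁺]^2 and the known concentrations, [Mn²⁺] in the numerator gives [Mn²⁺] = 0.041 M.

0.041 M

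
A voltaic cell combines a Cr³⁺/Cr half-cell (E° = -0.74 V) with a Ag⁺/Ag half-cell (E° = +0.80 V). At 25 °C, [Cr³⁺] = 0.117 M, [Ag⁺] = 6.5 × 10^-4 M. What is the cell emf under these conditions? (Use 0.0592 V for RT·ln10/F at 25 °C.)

The Ag⁺/Ag couple has the higher reduction potential and acts as the cathode, so E°_cell = +0.80 − (-0.74) = 1.54 V.
Balancing electrons gives n = 3; the reaction quotient is Q = [Cr³⁺]/[Ag⁺]^3 = 4.26 × 10^8.
At 25 °C, E = E° − (0.0592/n) log Q = 1.54 − (0.0592/3)(8.629) = 1.540 − 0.170 = 1.370 V.

1.37 V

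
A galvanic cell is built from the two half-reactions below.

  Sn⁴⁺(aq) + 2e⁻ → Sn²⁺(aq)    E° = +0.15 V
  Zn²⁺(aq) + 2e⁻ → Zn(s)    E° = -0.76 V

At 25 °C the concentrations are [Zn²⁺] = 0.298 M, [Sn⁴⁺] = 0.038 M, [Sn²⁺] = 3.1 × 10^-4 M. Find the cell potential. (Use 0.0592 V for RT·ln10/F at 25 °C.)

The Sn⁴⁺/Sn²⁺ couple has the higher reduction potential and acts as the cathode, so E°_cell = +0.15 − (-0.76) = 0.91 V.
Balancing electrons gives n = 2; the reaction quotient is Q = [Zn²⁺]·[Sn²⁺]/[Sn⁴⁺] = 0.00243.
At 25 °C, E = E° − (0.0592/n) log Q = 0.91 − (0.0592/2)(-2.614) = 0.910 + 0.077 = 0.987 V.

0.987 V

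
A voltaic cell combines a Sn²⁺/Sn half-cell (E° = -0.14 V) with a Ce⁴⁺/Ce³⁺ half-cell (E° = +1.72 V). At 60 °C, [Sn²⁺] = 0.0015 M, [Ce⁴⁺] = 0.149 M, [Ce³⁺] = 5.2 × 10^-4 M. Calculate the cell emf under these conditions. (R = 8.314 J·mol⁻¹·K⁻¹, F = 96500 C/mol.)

2.12 V

The Ce⁴⁺/Ce³⁺ couple has the higher reduction potential and acts as the cathode, so E°_cell = +1.72 − (-0.14) = 1.86 V.
Balancing electrons gives n = 2; the reaction quotient is Q = [Sn²⁺]·[Ce³⁺]^2/[Ce⁴⁺]^2 = 1.83 × 10^-8.
E = E° − (RT/nF) ln Q = 1.86 − (8.314×333)/(2×96500) × (-17.818) = 1.860 + 0.256 = 2.116 V.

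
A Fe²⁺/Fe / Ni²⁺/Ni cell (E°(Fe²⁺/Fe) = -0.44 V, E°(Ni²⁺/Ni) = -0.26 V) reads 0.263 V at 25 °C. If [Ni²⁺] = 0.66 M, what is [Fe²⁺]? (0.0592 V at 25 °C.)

0.001 M

From the Nernst equation, log Q = n(E° − E)/0.0592 = 2(0.18 − 0.263)/0.0592 = -2.804, so Q = 0.00157.
With Q = [Fe²⁺]/[Ni²⁺] and the known concentrations, [Fe²⁺] in the numerator gives [Fe²⁺] = 0.001 M.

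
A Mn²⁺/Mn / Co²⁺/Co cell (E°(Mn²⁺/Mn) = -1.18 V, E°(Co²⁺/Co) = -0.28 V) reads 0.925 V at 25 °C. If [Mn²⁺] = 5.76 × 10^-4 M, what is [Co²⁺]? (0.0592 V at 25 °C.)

0.004 M

From the Nernst equation, log Q = n(E° − E)/0.0592 = 2(0.90 − 0.925)/0.0592 = -0.845, so Q = 0.143.
With Q = [Mn²⁺]/[Co²⁺] and the known concentrations, [Co²⁺] in the denominator gives [Co²⁺] = 0.004 M.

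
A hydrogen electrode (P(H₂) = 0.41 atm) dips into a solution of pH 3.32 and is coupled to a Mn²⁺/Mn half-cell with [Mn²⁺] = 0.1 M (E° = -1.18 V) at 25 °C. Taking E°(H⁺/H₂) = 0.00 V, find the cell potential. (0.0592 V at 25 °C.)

The hydrogen couple is the cathode, so E°_cell = 1.18 V; n = 2.
[H⁺] = 10^(−3.32) = 4.8 × 10^-4 M, and Q = [Mn²⁺]·P(H₂) / [H⁺]^2 = 1.79 × 10^5.
E = E° − (0.0592/2) log Q = 1.18 − (0.0592/2)(5.253) = 1.025 V.

1.02 V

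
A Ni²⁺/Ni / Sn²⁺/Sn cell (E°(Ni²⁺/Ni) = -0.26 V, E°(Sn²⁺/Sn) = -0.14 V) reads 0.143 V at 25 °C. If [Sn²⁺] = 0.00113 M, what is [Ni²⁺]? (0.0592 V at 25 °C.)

1.9 × 10^-4 M

From the Nernst equation, log Q = n(E° − E)/0.0592 = 2(0.12 − 0.143)/0.0592 = -0.777, so Q = 0.167.
With Q = [Ni²⁺]/[Sn²⁺] and the known concentrations, [Ni²⁺] in the numerator gives [Ni²⁺] = 1.9 × 10^-4 M.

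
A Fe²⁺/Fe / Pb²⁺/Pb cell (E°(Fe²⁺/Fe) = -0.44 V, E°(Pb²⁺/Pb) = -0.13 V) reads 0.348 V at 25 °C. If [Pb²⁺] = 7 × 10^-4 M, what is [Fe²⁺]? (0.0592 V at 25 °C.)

3.6 × 10^-5 M

From the Nernst equation, log Q = n(E° − E)/0.0592 = 2(0.31 − 0.348)/0.0592 = -1.284, so Q = 0.0520.
With Q = [Fe²⁺]/[Pb²⁺] and the known concentrations, [Fe²⁺] in the numerator gives [Fe²⁺] = 3.6 × 10^-5 M.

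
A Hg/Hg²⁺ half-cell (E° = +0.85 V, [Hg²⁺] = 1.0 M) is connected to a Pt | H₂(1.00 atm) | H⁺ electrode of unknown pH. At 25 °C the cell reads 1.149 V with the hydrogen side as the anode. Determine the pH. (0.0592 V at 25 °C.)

E°_cell = 0.85 V and n = 2.
log Q = n(E° − E)/0.0592 = 2×(0.85 − 1.149)/0.0592 = -10.101.
With Q = [H⁺]^2 / ([Hg²⁺]·P(H₂)), solving for [H⁺] gives log[H⁺] = -5.051, so pH = 5.05.

pH = 5.05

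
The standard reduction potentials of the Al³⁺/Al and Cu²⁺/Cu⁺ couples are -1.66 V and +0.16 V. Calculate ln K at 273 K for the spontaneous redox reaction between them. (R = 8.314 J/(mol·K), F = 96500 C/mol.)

ln K = 232.1

E°_cell = +0.16 − (-1.66) = 1.82 V, with n = 3 electrons transferred.
At equilibrium E = 0, so the Nernst equation gives ln K = nFE°/RT = (3)(96500)(1.82)/((8.314)(273)) = 232.14.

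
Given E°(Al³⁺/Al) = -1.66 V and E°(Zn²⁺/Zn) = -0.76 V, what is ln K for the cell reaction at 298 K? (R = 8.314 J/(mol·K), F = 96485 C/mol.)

E°_cell = -0.76 − (-1.66) = 0.90 V, with n = 6 electrons transferred.
At equilibrium E = 0, so the Nernst equation gives ln K = nFE°/RT = (6)(96485)(0.90)/((8.314)(298)) = 210.29.

ln K = 210.3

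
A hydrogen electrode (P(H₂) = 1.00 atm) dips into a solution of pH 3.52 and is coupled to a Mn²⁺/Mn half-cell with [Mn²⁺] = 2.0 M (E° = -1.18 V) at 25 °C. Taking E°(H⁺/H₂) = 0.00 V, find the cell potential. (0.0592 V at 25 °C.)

0.96 V

The hydrogen couple is the cathode, so E°_cell = 1.18 V; n = 2.
[H⁺] = 10^(−3.52) = 3 × 10^-4 M, and Q = [Mn²⁺]·P(H₂) / [H⁺]^2 = 2.19 × 10^7.
E = E° − (0.0592/2) log Q = 1.18 − (0.0592/2)(7.341) = 0.963 V.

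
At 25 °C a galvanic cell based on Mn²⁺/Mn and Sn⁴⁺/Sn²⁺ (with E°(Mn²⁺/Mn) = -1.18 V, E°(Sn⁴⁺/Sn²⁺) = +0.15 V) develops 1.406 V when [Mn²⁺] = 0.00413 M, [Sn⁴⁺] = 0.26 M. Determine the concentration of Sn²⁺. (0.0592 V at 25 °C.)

0.17 M

From the Nernst equation, log Q = n(E° − E)/0.0592 = 2(1.33 − 1.406)/0.0592 = -2.568, so Q = 0.00271.
With Q = [Mn²⁺]·[Sn²⁺]/[Sn⁴⁺] and the known concentrations, [Sn²⁺] in the numerator gives [Sn²⁺] = 0.17 M.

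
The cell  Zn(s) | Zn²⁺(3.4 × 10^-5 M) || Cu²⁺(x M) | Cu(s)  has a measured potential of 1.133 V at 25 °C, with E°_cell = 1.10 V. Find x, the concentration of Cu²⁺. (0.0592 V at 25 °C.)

From the Nernst equation, log Q = n(E° − E)/0.0592 = 2(1.10 − 1.133)/0.0592 = -1.115, so Q = 0.0768.
With Q = [Zn²⁺]/[Cu²⁺] and the known concentrations, [Cu²⁺] in the denominator gives [Cu²⁺] = 4.4 × 10^-4 M.

4.4 × 10^-4 M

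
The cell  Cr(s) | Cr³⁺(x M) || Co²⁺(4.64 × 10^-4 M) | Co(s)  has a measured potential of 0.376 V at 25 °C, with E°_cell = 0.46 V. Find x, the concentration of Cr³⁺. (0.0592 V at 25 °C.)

0.18 M

From the Nernst equation, log Q = n(E° − E)/0.0592 = 6(0.46 − 0.376)/0.0592 = 8.514, so Q = 3.26 × 10^8.
With Q = [Cr³⁺]^2/[Co²⁺]^3 and the known concentrations, [Cr³⁺]^2 in the numerator gives [Cr³⁺] = 0.18 M.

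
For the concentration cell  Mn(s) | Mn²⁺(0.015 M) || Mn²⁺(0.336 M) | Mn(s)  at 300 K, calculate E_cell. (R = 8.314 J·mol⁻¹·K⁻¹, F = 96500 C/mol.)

Both half-cells are Mn²⁺/Mn, so E°_cell = 0. The concentrated side is the cathode; the cell reaction moves Mn²⁺ from high to low concentration with n = 2.
Q = [Mn²⁺]_dilute/[Mn²⁺]_conc = 0.015/0.336 = 0.0446.
E = 0 − (RT/nF) ln Q = −((8.314×300)/(2×96500))(-3.109) = 0.0402 V.

0.040 V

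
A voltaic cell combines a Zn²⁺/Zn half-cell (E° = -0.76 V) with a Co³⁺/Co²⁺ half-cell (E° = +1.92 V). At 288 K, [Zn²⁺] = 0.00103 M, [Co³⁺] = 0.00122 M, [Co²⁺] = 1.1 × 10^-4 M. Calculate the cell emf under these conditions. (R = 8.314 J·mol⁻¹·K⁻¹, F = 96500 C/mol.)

The Co³⁺/Co²⁺ couple has the higher reduction potential and acts as the cathode, so E°_cell = +1.92 − (-0.76) = 2.68 V.
Balancing electrons gives n = 2; the reaction quotient is Q = [Zn²⁺]·[Co²⁺]^2/[Co³⁺]^2 = 8.37 × 10^-6.
E = E° − (RT/nF) ln Q = 2.68 − (8.314×288)/(2×96500) × (-11.690) = 2.680 + 0.145 = 2.825 V.

2.83 V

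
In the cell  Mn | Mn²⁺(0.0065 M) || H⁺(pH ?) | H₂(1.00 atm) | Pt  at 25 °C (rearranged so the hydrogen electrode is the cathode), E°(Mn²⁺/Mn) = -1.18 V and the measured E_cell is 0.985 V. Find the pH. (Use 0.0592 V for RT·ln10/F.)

pH = 4.39

E°_cell = 1.18 V and n = 2.
log Q = n(E° − E)/0.0592 = 2×(1.18 − 0.985)/0.0592 = 6.588.
With Q = [Mn²⁺]·P(H₂) / [H⁺]^2, solving for [H⁺] gives log[H⁺] = -4.387, so pH = 4.39.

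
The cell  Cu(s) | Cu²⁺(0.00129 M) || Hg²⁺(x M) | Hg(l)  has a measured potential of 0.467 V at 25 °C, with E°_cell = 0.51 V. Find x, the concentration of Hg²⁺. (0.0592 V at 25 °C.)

From the Nernst equation, log Q = n(E° − E)/0.0592 = 2(0.51 − 0.467)/0.0592 = 1.453, so Q = 28.4.
With Q = [Cu²⁺]/[Hg²⁺] and the known concentrations, [Hg²⁺] in the denominator gives [Hg²⁺] = 4.5 × 10^-5 M.

4.5 × 10^-5 M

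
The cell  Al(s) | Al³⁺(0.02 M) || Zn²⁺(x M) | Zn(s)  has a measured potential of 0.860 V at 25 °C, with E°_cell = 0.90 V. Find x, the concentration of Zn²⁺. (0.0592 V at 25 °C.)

From the Nernst equation, log Q = n(E° − E)/0.0592 = 6(0.90 − 0.860)/0.0592 = 4.054, so Q = 1.13 × 10^4.
With Q = [Al³⁺]^2/[Zn²⁺]^3 and the known concentrations, [Zn²⁺]^3 in the denominator gives [Zn²⁺] = 0.0033 M.

0.0033 M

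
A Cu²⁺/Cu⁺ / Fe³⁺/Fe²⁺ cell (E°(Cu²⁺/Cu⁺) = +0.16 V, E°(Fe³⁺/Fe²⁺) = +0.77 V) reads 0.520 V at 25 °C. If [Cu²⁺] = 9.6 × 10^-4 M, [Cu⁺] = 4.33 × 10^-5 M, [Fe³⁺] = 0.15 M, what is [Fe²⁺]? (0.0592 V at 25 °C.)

0.22 M

From the Nernst equation, log Q = n(E° − E)/0.0592 = 1(0.61 − 0.520)/0.0592 = 1.520, so Q = 33.1.
With Q = [Cu²⁺]·[Fe²⁺]/([Cu⁺]·[Fe³⁺]) and the known concentrations, [Fe²⁺] in the numerator gives [Fe²⁺] = 0.22 M.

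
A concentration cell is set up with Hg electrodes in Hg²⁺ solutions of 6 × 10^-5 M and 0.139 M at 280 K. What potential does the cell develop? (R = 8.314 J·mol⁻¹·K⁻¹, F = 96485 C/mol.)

0.093 V

Both half-cells are Hg²⁺/Hg, so E°_cell = 0. The concentrated side is the cathode; the cell reaction moves Hg²⁺ from high to low concentration with n = 2.
Q = [Hg²⁺]_dilute/[Hg²⁺]_conc = 6 × 10^-5/0.139 = 4.32 × 10^-4.
E = 0 − (RT/nF) ln Q = −((8.314×280)/(2×96485))(-7.748) = 0.0935 V.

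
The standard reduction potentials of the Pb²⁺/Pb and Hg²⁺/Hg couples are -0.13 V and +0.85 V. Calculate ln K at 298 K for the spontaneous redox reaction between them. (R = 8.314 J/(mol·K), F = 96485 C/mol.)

ln K = 76.3

E°_cell = +0.85 − (-0.13) = 0.98 V, with n = 2 electrons transferred.
At equilibrium E = 0, so the Nernst equation gives ln K = nFE°/RT = (2)(96485)(0.98)/((8.314)(298)) = 76.33.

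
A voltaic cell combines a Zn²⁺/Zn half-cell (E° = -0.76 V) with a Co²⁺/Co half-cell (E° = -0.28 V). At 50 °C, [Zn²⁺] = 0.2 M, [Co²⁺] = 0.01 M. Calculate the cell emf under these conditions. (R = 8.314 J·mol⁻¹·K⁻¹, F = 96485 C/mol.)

The Co²⁺/Co couple has the higher reduction potential and acts as the cathode, so E°_cell = -0.28 − (-0.76) = 0.48 V.
Balancing electrons gives n = 2; the reaction quotient is Q = [Zn²⁺]/[Co²⁺] = 20.0.
E = E° − (RT/nF) ln Q = 0.48 − (8.314×323)/(2×96485) × (2.996) = 0.480 − 0.042 = 0.438 V.

0.438 V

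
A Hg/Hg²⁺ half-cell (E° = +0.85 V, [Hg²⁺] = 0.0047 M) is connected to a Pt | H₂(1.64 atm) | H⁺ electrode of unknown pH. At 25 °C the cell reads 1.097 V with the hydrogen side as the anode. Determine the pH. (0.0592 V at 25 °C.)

E°_cell = 0.85 V and n = 2.
log Q = n(E° − E)/0.0592 = 2×(0.85 − 1.097)/0.0592 = -8.345.
With Q = [H⁺]^2 / ([Hg²⁺]·P(H₂)), solving for [H⁺] gives log[H⁺] = -5.229, so pH = 5.23.

pH = 5.23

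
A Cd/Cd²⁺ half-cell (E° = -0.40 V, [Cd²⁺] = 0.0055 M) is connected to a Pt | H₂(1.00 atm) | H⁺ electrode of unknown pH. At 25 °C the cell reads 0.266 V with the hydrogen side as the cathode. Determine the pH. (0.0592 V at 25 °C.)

pH = 3.39

E°_cell = 0.40 V and n = 2.
log Q = n(E° − E)/0.0592 = 2×(0.40 − 0.266)/0.0592 = 4.527.
With Q = [Cd²⁺]·P(H₂) / [H⁺]^2, solving for [H⁺] gives log[H⁺] = -3.393, so pH = 3.39.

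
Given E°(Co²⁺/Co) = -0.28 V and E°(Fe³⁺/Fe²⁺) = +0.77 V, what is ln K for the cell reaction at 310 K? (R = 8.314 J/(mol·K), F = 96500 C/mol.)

E°_cell = +0.77 − (-0.28) = 1.05 V, with n = 2 electrons transferred.
At equilibrium E = 0, so the Nernst equation gives ln K = nFE°/RT = (2)(96500)(1.05)/((8.314)(310)) = 78.63.

ln K = 78.6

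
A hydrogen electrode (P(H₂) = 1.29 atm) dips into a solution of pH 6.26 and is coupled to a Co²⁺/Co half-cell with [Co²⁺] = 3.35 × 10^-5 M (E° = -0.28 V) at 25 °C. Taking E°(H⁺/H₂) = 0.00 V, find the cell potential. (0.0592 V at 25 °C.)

The hydrogen couple is the cathode, so E°_cell = 0.28 V; n = 2.
[H⁺] = 10^(−6.26) = 5.5 × 10^-7 M, and Q = [Co²⁺]·P(H₂) / [H⁺]^2 = 1.43 × 10^8.
E = E° − (0.0592/2) log Q = 0.28 − (0.0592/2)(8.156) = 0.039 V.

0.039 V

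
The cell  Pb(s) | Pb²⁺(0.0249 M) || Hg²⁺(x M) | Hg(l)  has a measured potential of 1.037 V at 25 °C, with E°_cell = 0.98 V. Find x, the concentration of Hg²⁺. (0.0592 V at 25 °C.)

2.1 M

From the Nernst equation, log Q = n(E° − E)/0.0592 = 2(0.98 − 1.037)/0.0592 = -1.926, so Q = 0.0119.
With Q = [Pb²⁺]/[Hg²⁺] and the known concentrations, [Hg²⁺] in the denominator gives [Hg²⁺] = 2.1 M.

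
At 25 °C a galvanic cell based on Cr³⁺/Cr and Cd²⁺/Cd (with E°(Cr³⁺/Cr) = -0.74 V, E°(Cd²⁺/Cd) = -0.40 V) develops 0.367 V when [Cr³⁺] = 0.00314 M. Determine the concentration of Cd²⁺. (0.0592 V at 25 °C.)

From the Nernst equation, log Q = n(E° − E)/0.0592 = 6(0.34 − 0.367)/0.0592 = -2.736, so Q = 0.00183.
With Q = [Cr³⁺]^2/[Cd²⁺]^3 and the known concentrations, [Cd²⁺]^3 in the denominator gives [Cd²⁺] = 0.18 M.

0.18 M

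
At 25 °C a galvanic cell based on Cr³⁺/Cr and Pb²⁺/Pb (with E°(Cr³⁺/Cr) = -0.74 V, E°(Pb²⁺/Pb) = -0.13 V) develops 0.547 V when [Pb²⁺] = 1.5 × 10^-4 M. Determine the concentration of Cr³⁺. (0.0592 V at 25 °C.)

From the Nernst equation, log Q = n(E° − E)/0.0592 = 6(0.61 − 0.547)/0.0592 = 6.385, so Q = 2.43 × 10^6.
With Q = [Cr³⁺]^2/[Pb²⁺]^3 and the known concentrations, [Cr³⁺]^2 in the numerator gives [Cr³⁺] = 0.0029 M.

0.0029 M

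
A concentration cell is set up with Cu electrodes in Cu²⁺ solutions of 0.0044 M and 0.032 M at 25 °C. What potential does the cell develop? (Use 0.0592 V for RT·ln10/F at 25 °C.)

Both half-cells are Cu²⁺/Cu, so E°_cell = 0. The concentrated side is the cathode; the cell reaction moves Cu²⁺ from high to low concentration with n = 2.
Q = [Cu²⁺]_dilute/[Cu²⁺]_conc = 0.0044/0.032 = 0.138.
E = 0 − (0.0592/2) log Q = −(0.0592/2)(-0.862) = 0.0255 V.

0.026 V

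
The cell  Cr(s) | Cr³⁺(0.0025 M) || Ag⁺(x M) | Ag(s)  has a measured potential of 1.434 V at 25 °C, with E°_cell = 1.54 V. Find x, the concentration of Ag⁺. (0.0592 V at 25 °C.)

From the Nernst equation, log Q = n(E° − E)/0.0592 = 3(1.54 − 1.434)/0.0592 = 5.372, so Q = 2.35 × 10^5.
With Q = [Cr³⁺]/[Ag⁺]^3 and the known concentrations, [Ag⁺]^3 in the denominator gives [Ag⁺] = 0.0022 M.

0.0022 M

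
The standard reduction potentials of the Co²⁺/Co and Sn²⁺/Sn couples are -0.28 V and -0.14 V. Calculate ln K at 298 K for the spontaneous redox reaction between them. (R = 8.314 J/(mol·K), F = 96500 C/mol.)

ln K = 10.9

E°_cell = -0.14 − (-0.28) = 0.14 V, with n = 2 electrons transferred.
At equilibrium E = 0, so the Nernst equation gives ln K = nFE°/RT = (2)(96500)(0.14)/((8.314)(298)) = 10.91.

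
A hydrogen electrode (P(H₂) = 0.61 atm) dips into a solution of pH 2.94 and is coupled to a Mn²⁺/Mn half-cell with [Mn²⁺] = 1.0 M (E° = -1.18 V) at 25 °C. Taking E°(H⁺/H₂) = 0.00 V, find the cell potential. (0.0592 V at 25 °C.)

1.01 V

The hydrogen couple is the cathode, so E°_cell = 1.18 V; n = 2.
[H⁺] = 10^(−2.94) = 0.0011 M, and Q = [Mn²⁺]·P(H₂) / [H⁺]^2 = 4.63 × 10^5.
E = E° − (0.0592/2) log Q = 1.18 − (0.0592/2)(5.665) = 1.012 V.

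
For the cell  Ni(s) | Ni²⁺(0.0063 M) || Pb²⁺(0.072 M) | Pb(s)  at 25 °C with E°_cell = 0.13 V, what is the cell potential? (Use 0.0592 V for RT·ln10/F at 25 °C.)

Balancing electrons gives n = 2; the reaction quotient is Q = [Ni²⁺]/[Pb²⁺] = 0.0875.
At 25 °C, E = E° − (0.0592/n) log Q = 0.13 − (0.0592/2)(-1.058) = 0.130 + 0.031 = 0.161 V.

0.161 V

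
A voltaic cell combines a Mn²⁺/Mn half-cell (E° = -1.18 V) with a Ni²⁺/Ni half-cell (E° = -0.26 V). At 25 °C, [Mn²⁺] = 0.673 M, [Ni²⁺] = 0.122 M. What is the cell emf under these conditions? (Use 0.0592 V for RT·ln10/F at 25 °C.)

0.898 V

The Ni²⁺/Ni couple has the higher reduction potential and acts as the cathode, so E°_cell = -0.26 − (-1.18) = 0.92 V.
Balancing electrons gives n = 2; the reaction quotient is Q = [Mn²⁺]/[Ni²⁺] = 5.52.
At 25 °C, E = E° − (0.0592/n) log Q = 0.92 − (0.0592/2)(0.742) = 0.920 − 0.022 = 0.898 V.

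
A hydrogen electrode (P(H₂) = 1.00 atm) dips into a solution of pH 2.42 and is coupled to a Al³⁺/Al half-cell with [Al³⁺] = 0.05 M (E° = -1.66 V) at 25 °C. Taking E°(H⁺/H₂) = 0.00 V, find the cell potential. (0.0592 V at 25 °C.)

The hydrogen couple is the cathode, so E°_cell = 1.66 V; n = 6.
[H⁺] = 10^(−2.42) = 0.0038 M, and Q = [Al³⁺]^2·P(H₂)^3 / [H⁺]^6 = 8.28 × 10^11.
E = E° − (0.0592/6) log Q = 1.66 − (0.0592/6)(11.918) = 1.542 V.

1.54 V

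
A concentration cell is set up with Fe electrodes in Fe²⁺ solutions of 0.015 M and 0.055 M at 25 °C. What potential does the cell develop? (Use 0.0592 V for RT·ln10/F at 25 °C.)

0.017 V

Both half-cells are Fe²⁺/Fe, so E°_cell = 0. The concentrated side is the cathode; the cell reaction moves Fe²⁺ from high to low concentration with n = 2.
Q = [Fe²⁺]_dilute/[Fe²⁺]_conc = 0.015/0.055 = 0.273.
E = 0 − (0.0592/2) log Q = −(0.0592/2)(-0.564) = 0.0167 V.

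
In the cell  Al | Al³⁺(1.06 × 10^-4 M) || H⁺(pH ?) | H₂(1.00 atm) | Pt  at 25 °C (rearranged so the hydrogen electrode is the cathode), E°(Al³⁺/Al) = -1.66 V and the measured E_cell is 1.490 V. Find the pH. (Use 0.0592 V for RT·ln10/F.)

pH = 4.20

E°_cell = 1.66 V and n = 6.
log Q = n(E° − E)/0.0592 = 6×(1.66 − 1.490)/0.0592 = 17.230.
With Q = [Al³⁺]^2·P(H₂)^3 / [H⁺]^6, solving for [H⁺] gives log[H⁺] = -4.197, so pH = 4.20.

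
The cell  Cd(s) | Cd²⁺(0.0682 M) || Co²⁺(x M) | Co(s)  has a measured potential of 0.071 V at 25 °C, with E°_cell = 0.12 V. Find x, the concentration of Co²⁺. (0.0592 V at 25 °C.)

From the Nernst equation, log Q = n(E° − E)/0.0592 = 2(0.12 − 0.071)/0.0592 = 1.655, so Q = 45.2.
With Q = [Cd²⁺]/[Co²⁺] and the known concentrations, [Co²⁺] in the denominator gives [Co²⁺] = 0.0015 M.

0.0015 M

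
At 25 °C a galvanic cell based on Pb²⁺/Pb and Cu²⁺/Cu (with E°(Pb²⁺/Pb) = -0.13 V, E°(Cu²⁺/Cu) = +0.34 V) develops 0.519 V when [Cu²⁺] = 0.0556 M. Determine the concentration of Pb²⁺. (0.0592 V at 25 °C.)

0.0012 M

From the Nernst equation, log Q = n(E° − E)/0.0592 = 2(0.47 − 0.519)/0.0592 = -1.655, so Q = 0.0221.
With Q = [Pb²⁺]/[Cu²⁺] and the known concentrations, [Pb²⁺] in the numerator gives [Pb²⁺] = 0.0012 M.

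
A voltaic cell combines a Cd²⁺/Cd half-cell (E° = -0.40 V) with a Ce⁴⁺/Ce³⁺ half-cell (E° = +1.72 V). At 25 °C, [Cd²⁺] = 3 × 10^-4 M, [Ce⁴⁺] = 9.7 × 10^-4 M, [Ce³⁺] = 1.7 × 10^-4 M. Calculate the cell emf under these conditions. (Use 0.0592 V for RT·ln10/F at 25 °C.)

2.27 V

The Ce⁴⁺/Ce³⁺ couple has the higher reduction potential and acts as the cathode, so E°_cell = +1.72 − (-0.40) = 2.12 V.
Balancing electrons gives n = 2; the reaction quotient is Q = [Cd²⁺]·[Ce³⁺]^2/[Ce⁴⁺]^2 = 9.21 × 10^-6.
At 25 °C, E = E° − (0.0592/n) log Q = 2.12 − (0.0592/2)(-5.036) = 2.120 + 0.149 = 2.269 V.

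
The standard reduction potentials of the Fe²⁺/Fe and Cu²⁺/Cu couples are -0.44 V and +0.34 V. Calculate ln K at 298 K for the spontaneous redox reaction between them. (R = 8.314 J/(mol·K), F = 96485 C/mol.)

ln K = 60.8

E°_cell = +0.34 − (-0.44) = 0.78 V, with n = 2 electrons transferred.
At equilibrium E = 0, so the Nernst equation gives ln K = nFE°/RT = (2)(96485)(0.78)/((8.314)(298)) = 60.75.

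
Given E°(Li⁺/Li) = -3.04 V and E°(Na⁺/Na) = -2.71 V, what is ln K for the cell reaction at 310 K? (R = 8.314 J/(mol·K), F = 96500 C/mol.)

E°_cell = -2.71 − (-3.04) = 0.33 V, with n = 1 electron transferred.
At equilibrium E = 0, so the Nernst equation gives ln K = nFE°/RT = (1)(96500)(0.33)/((8.314)(310)) = 12.36.

ln K = 12.4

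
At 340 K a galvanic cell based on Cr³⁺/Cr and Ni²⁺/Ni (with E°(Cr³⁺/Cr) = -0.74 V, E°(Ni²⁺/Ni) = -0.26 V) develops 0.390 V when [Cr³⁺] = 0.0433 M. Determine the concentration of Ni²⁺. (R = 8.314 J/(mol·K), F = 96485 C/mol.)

2.6 × 10^-4 M

From the Nernst equation, ln Q = nF(E° − E)/RT = 6×96485×(0.48 − 0.390)/(8.314×340) = 18.432, so Q = 1.01 × 10^8.
With Q = [Cr³⁺]^2/[Ni²⁺]^3 and the known concentrations, [Ni²⁺]^3 in the denominator gives [Ni²⁺] = 2.6 × 10^-4 M.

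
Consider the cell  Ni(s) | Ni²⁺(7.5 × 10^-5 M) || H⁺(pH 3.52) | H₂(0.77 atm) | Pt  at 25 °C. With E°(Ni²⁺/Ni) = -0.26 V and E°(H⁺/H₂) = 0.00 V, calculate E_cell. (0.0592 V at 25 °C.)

0.18 V

The hydrogen couple is the cathode, so E°_cell = 0.26 V; n = 2.
[H⁺] = 10^(−3.52) = 3 × 10^-4 M, and Q = [Ni²⁺]·P(H₂) / [H⁺]^2 = 633.
E = E° − (0.0592/2) log Q = 0.26 − (0.0592/2)(2.802) = 0.177 V.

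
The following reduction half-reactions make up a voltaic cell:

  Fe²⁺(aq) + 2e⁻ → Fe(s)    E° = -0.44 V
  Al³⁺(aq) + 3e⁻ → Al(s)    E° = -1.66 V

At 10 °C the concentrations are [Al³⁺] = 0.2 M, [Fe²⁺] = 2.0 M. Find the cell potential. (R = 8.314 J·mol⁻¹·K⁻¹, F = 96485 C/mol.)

The Fe²⁺/Fe couple has the higher reduction potential and acts as the cathode, so E°_cell = -0.44 − (-1.66) = 1.22 V.
Balancing electrons gives n = 6; the reaction quotient is Q = [Al³⁺]^2/[Fe²⁺]^3 = 0.00500.
E = E° − (RT/nF) ln Q = 1.22 − (8.314×283)/(6×96485) × (-5.298) = 1.220 + 0.022 = 1.242 V.

1.24 V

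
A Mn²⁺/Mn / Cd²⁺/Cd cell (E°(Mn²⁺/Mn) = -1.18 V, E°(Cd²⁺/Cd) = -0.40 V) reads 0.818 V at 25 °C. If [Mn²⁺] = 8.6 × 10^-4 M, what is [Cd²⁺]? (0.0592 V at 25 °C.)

0.017 M

From the Nernst equation, log Q = n(E° − E)/0.0592 = 2(0.78 − 0.818)/0.0592 = -1.284, so Q = 0.0520.
With Q = [Mn²⁺]/[Cd²⁺] and the known concentrations, [Cd²⁺] in the denominator gives [Cd²⁺] = 0.017 M.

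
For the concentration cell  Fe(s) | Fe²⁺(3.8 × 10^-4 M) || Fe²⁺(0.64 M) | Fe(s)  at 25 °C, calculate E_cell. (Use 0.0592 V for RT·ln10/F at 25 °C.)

Both half-cells are Fe²⁺/Fe, so E°_cell = 0. The concentrated side is the cathode; the cell reaction moves Fe²⁺ from high to low concentration with n = 2.
Q = [Fe²⁺]_dilute/[Fe²⁺]_conc = 3.8 × 10^-4/0.64 = 5.94 × 10^-4.
E = 0 − (0.0592/2) log Q = −(0.0592/2)(-3.226) = 0.0955 V.

0.095 V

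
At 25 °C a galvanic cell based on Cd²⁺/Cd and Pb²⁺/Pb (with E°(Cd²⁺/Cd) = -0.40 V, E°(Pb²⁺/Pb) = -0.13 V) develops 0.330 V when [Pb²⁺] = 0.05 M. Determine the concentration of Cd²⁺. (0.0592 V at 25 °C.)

4.7 × 10^-4 M

From the Nernst equation, log Q = n(E° − E)/0.0592 = 2(0.27 − 0.330)/0.0592 = -2.027, so Q = 0.00940.
With Q = [Cd²⁺]/[Pb²⁺] and the known concentrations, [Cd²⁺] in the numerator gives [Cd²⁺] = 4.7 × 10^-4 M.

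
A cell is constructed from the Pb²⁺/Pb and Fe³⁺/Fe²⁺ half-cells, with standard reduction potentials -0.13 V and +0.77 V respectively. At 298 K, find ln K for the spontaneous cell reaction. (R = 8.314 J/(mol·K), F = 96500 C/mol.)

E°_cell = +0.77 − (-0.13) = 0.90 V, with n = 2 electrons transferred.
At equilibrium E = 0, so the Nernst equation gives ln K = nFE°/RT = (2)(96500)(0.90)/((8.314)(298)) = 70.11.

ln K = 70.1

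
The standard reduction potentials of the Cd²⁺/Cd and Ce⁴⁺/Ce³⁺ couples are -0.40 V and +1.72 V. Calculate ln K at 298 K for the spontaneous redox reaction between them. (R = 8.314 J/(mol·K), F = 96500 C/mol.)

ln K = 165.1

E°_cell = +1.72 − (-0.40) = 2.12 V, with n = 2 electrons transferred.
At equilibrium E = 0, so the Nernst equation gives ln K = nFE°/RT = (2)(96500)(2.12)/((8.314)(298)) = 165.15.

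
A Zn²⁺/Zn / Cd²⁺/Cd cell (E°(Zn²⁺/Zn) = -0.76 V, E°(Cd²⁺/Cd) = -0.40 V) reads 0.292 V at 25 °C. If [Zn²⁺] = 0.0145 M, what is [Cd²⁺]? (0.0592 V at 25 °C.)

7.3 × 10^-5 M

From the Nernst equation, log Q = n(E° − E)/0.0592 = 2(0.36 − 0.292)/0.0592 = 2.297, so Q = 198.
With Q = [Zn²⁺]/[Cd²⁺] and the known concentrations, [Cd²⁺] in the denominator gives [Cd²⁺] = 7.3 × 10^-5 M.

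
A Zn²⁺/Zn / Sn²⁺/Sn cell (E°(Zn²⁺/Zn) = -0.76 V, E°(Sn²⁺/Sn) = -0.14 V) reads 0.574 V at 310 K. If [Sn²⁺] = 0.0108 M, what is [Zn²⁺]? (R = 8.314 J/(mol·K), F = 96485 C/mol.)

0.34 M

From the Nernst equation, ln Q = nF(E° − E)/RT = 2×96485×(0.62 − 0.574)/(8.314×310) = 3.444, so Q = 31.3.
With Q = [Zn²⁺]/[Sn²⁺] and the known concentrations, [Zn²⁺] in the numerator gives [Zn²⁺] = 0.34 M.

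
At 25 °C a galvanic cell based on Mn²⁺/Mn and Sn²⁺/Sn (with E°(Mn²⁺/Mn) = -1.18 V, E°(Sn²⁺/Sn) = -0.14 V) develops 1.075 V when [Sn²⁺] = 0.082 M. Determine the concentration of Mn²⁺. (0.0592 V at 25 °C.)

From the Nernst equation, log Q = n(E° − E)/0.0592 = 2(1.04 − 1.075)/0.0592 = -1.182, so Q = 0.0657.
With Q = [Mn²⁺]/[Sn²⁺] and the known concentrations, [Mn²⁺] in the numerator gives [Mn²⁺] = 0.0054 M.

0.0054 M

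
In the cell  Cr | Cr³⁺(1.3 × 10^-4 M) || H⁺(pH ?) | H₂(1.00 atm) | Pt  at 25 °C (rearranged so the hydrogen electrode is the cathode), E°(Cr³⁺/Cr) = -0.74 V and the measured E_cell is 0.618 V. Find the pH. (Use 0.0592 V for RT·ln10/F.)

E°_cell = 0.74 V and n = 6.
log Q = n(E° − E)/0.0592 = 6×(0.74 − 0.618)/0.0592 = 12.365.
With Q = [Cr³⁺]^2·P(H₂)^3 / [H⁺]^6, solving for [H⁺] gives log[H⁺] = -3.356, so pH = 3.36.

pH = 3.36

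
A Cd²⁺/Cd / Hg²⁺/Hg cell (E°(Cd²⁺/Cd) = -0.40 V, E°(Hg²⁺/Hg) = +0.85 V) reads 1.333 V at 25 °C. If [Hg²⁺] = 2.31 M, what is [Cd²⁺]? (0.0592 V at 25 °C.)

0.0036 M

From the Nernst equation, log Q = n(E° − E)/0.0592 = 2(1.25 − 1.333)/0.0592 = -2.804, so Q = 0.00157.
With Q = [Cd²⁺]/[Hg²⁺] and the known concentrations, [Cd²⁺] in the numerator gives [Cd²⁺] = 0.0036 M.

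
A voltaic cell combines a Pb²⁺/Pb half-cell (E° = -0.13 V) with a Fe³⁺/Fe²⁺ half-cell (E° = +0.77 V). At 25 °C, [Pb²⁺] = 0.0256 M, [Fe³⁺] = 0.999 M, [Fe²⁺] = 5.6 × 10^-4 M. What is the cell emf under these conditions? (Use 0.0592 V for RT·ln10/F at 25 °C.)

The Fe³⁺/Fe²⁺ couple has the higher reduction potential and acts as the cathode, so E°_cell = +0.77 − (-0.13) = 0.90 V.
Balancing electrons gives n = 2; the reaction quotient is Q = [Pb²⁺]·[Fe²⁺]^2/[Fe³⁺]^2 = 8.04 × 10^-9.
At 25 °C, E = E° − (0.0592/n) log Q = 0.90 − (0.0592/2)(-8.095) = 0.900 + 0.240 = 1.140 V.

1.14 V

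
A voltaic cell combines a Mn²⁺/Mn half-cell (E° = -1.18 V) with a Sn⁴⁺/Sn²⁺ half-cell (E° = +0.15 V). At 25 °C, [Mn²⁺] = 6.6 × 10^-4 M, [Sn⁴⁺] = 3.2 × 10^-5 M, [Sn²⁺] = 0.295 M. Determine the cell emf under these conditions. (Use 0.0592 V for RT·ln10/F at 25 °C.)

1.31 V

The Sn⁴⁺/Sn²⁺ couple has the higher reduction potential and acts as the cathode, so E°_cell = +0.15 − (-1.18) = 1.33 V.
Balancing electrons gives n = 2; the reaction quotient is Q = [Mn²⁺]·[Sn²⁺]/[Sn⁴⁺] = 6.08.
At 25 °C, E = E° − (0.0592/n) log Q = 1.33 − (0.0592/2)(0.784) = 1.330 − 0.023 = 1.307 V.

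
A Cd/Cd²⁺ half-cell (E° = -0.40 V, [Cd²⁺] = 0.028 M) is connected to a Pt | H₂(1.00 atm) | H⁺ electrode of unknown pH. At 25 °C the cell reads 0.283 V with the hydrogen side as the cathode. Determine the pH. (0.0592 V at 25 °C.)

E°_cell = 0.40 V and n = 2.
log Q = n(E° − E)/0.0592 = 2×(0.40 − 0.283)/0.0592 = 3.953.
With Q = [Cd²⁺]·P(H₂) / [H⁺]^2, solving for [H⁺] gives log[H⁺] = -2.753, so pH = 2.75.

pH = 2.75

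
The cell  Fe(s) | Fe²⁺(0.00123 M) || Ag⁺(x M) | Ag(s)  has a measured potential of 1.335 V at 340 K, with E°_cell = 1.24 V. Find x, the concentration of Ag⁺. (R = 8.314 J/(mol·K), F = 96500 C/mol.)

From the Nernst equation, ln Q = nF(E° − E)/RT = 2×96500×(1.24 − 1.335)/(8.314×340) = -6.486, so Q = 0.00152.
With Q = [Fe²⁺]/[Ag⁺]^2 and the known concentrations, [Ag⁺]^2 in the denominator gives [Ag⁺] = 0.9 M.

0.9 M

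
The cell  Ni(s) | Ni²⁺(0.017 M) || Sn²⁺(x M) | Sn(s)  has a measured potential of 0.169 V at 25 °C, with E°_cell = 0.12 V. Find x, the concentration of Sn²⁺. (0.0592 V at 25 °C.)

0.77 M

From the Nernst equation, log Q = n(E° − E)/0.0592 = 2(0.12 − 0.169)/0.0592 = -1.655, so Q = 0.0221.
With Q = [Ni²⁺]/[Sn²⁺] and the known concentrations, [Sn²⁺] in the denominator gives [Sn²⁺] = 0.77 M.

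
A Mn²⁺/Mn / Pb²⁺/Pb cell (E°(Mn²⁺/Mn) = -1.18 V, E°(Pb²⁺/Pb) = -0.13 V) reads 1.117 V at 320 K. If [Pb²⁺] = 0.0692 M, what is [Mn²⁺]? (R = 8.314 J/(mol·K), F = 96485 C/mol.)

From the Nernst equation, ln Q = nF(E° − E)/RT = 2×96485×(1.05 − 1.117)/(8.314×320) = -4.860, so Q = 0.00775.
With Q = [Mn²⁺]/[Pb²⁺] and the known concentrations, [Mn²⁺] in the numerator gives [Mn²⁺] = 5.4 × 10^-4 M.

5.4 × 10^-4 M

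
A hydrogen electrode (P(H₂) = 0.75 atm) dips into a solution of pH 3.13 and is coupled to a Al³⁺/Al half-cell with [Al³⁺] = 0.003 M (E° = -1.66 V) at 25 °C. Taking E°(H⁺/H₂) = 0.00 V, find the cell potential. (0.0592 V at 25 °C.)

1.53 V

The hydrogen couple is the cathode, so E°_cell = 1.66 V; n = 6.
[H⁺] = 10^(−3.13) = 7.4 × 10^-4 M, and Q = [Al³⁺]^2·P(H₂)^3 / [H⁺]^6 = 2.29 × 10^13.
E = E° − (0.0592/6) log Q = 1.66 − (0.0592/6)(13.359) = 1.528 V.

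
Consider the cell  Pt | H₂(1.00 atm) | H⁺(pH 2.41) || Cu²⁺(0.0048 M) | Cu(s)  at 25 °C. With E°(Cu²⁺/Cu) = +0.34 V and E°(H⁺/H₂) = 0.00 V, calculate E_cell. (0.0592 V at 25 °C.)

The Cu²⁺/Cu couple is the cathode, so E°_cell = 0.34 V; n = 2.
[H⁺] = 10^(−2.41) = 0.0039 M, and Q = [H⁺]^2 / ([Cu²⁺]·P(H₂)) = 0.00315.
E = E° − (0.0592/2) log Q = 0.34 − (0.0592/2)(-2.501) = 0.414 V.

0.41 V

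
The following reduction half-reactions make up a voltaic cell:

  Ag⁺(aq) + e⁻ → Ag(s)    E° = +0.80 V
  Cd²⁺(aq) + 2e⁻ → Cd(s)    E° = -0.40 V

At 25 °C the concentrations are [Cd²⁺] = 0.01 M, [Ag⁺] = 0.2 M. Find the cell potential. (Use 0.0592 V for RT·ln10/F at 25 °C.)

The Ag⁺/Ag couple has the higher reduction potential and acts as the cathode, so E°_cell = +0.80 − (-0.40) = 1.20 V.
Balancing electrons gives n = 2; the reaction quotient is Q = [Cd²⁺]/[Ag⁺]^2 = 0.250.
At 25 °C, E = E° − (0.0592/n) log Q = 1.20 − (0.0592/2)(-0.602) = 1.200 + 0.018 = 1.218 V.

1.22 V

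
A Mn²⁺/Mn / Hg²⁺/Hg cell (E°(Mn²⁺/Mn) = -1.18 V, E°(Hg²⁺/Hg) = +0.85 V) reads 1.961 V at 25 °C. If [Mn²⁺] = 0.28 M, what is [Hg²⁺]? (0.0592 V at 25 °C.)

0.0013 M

From the Nernst equation, log Q = n(E° − E)/0.0592 = 2(2.03 − 1.961)/0.0592 = 2.331, so Q = 214.
With Q = [Mn²⁺]/[Hg²⁺] and the known concentrations, [Hg²⁺] in the denominator gives [Hg²⁺] = 0.0013 M.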